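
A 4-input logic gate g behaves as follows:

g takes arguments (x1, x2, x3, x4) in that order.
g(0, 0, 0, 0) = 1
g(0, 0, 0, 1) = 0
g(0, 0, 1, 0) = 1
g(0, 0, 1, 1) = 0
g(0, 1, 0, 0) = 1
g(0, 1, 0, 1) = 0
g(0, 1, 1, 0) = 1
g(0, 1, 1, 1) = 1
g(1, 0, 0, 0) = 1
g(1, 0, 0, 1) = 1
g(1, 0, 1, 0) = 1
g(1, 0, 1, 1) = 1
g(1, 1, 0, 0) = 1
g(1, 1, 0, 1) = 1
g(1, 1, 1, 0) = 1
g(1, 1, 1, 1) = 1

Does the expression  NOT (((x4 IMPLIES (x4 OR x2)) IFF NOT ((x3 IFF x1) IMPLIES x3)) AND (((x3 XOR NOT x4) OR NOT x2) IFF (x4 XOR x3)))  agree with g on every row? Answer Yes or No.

Test each input against both g and the formula:
  x1=0, x2=0, x3=0, x4=0: formula gives 1, g = 1 ✓
  x1=0, x2=0, x3=0, x4=1: formula gives 0, g = 0 ✓
  x1=0, x2=0, x3=1, x4=0: formula gives 1, g = 1 ✓
  x1=0, x2=0, x3=1, x4=1: formula gives 1, but g = 0 ✗
Since they disagree at (0,0,1,1), the expression is not a correct formula for g.

No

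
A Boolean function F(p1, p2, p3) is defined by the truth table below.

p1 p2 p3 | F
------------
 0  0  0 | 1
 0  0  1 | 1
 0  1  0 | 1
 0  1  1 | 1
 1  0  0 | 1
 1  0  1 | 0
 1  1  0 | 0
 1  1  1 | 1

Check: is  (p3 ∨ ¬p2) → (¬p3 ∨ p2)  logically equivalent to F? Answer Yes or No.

No

Check the formula against F row by row:
  p1=0, p2=0, p3=0: formula gives 1, F = 1 ✓
  p1=0, p2=0, p3=1: formula gives 0, but F = 1 ✗
Row (0,0,1) is a counterexample, so the formula is not equivalent to F.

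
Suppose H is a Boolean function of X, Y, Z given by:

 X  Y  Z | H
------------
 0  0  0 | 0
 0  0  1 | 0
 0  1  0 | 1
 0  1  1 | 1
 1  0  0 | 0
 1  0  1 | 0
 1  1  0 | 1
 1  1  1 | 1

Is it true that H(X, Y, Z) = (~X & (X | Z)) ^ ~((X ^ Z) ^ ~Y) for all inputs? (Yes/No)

No

Check the formula against H row by row:
  X=0, Y=0, Z=0: formula gives 0, H = 0 ✓
  X=0, Y=0, Z=1: formula gives 0, H = 0 ✓
  X=0, Y=1, Z=0: formula gives 1, H = 1 ✓
  X=0, Y=1, Z=1: formula gives 1, H = 1 ✓
  X=1, Y=0, Z=0: formula gives 1, but H = 0 ✗
Row (1,0,0) is a counterexample, so the formula is not equivalent to H.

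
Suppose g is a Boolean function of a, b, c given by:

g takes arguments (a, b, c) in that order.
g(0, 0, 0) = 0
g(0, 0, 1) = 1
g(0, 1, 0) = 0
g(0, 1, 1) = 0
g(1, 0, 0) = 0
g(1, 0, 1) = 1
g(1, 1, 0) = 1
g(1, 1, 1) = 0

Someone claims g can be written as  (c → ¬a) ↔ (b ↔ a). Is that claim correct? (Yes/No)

No

Evaluate (c → ¬a) ↔ (b ↔ a) on each row and compare to g:
  a=0, b=0, c=0: formula gives 1, but g = 0 ✗
Row (0,0,0) is a counterexample, so the formula is not equivalent to g.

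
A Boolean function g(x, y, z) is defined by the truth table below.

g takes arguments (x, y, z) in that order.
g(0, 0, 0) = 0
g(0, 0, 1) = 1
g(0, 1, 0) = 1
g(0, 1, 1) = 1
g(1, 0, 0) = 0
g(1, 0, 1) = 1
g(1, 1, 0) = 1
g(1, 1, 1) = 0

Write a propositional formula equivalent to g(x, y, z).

There are just 3 zero rows: (0,0,0), (1,0,0), (1,1,1). Their minterms are ¬x·¬y·¬z, x·¬y·¬z, x·y·z; the OR of those covers precisely the 0-outputs, and negating it yields g.

g(x, y, z) = not ((((not x and not y) and not z) or ((x and not y) and not z)) or ((x and y) and z))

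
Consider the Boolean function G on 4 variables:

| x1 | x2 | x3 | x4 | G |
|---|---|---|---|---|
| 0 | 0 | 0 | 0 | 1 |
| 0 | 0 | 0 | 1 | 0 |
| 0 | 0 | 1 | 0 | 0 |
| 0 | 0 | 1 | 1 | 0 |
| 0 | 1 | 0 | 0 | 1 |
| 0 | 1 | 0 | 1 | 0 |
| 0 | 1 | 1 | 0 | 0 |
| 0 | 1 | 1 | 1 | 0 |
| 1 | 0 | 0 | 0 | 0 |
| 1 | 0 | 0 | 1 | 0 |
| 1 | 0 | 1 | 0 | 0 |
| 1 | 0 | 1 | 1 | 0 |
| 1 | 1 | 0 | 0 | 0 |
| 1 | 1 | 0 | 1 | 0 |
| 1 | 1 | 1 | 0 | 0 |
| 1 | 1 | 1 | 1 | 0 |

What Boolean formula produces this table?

The 1-rows are (0,0,0,0), (0,1,0,0). Each contributes one minterm — ¬x1·¬x2·¬x3·¬x4; ¬x1·x2·¬x3·¬x4 — and their disjunction is a sum-of-products form of G.

G(x1, x2, x3, x4) = (((~x1 & ~x2) & ~x3) & ~x4) | (((~x1 & x2) & ~x3) & ~x4)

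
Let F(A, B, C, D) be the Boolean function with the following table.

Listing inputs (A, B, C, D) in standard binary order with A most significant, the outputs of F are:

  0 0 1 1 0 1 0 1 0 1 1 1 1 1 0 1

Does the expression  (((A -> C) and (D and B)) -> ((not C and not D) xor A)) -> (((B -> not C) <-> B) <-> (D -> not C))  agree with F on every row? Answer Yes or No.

Evaluate (((A -> C) and (D and B)) -> ((not C and not D) xor A)) -> (((B -> not C) <-> B) <-> (D -> not C)) on each row and compare to F:
  A=0, B=0, C=0, D=0: formula gives 0, F = 0 ✓
  A=0, B=0, C=0, D=1: formula gives 0, F = 0 ✓
  A=0, B=0, C=1, D=0: formula gives 0, but F = 1 ✗
A single disagreement suffices: at (0,0,1,0) they differ, so the formula does not compute F.

No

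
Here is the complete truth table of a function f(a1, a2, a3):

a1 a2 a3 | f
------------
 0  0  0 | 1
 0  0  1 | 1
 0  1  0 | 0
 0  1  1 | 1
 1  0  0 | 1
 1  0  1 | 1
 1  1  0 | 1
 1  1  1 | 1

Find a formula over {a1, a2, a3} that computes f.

f(a1, a2, a3) = not ((not a1 and a2) and not a3)

f is 0 on exactly one input, (0,1,0), whose minterm is ¬a1·a2·¬a3. So f is the negation of that single conjunction.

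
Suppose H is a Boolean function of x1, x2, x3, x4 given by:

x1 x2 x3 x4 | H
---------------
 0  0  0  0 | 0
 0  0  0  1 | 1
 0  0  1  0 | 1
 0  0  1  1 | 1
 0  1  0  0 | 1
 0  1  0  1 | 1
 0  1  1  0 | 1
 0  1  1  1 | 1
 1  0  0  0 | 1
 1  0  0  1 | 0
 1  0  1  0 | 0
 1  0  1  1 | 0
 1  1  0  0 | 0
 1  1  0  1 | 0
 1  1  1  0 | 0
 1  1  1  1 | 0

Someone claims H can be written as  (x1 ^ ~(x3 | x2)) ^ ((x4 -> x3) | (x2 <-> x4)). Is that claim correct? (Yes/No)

Yes

Check the formula against H row by row:
  x1=0, x2=0, x3=0, x4=0: formula gives 0, H = 0 ✓
  x1=0, x2=0, x3=0, x4=1: formula gives 1, H = 1 ✓
  x1=0, x2=0, x3=1, x4=0: formula gives 1, H = 1 ✓
  x1=0, x2=0, x3=1, x4=1: formula gives 1, H = 1 ✓
  … (the remaining 12 rows also agree.)
Every row agrees, so the formula is equivalent.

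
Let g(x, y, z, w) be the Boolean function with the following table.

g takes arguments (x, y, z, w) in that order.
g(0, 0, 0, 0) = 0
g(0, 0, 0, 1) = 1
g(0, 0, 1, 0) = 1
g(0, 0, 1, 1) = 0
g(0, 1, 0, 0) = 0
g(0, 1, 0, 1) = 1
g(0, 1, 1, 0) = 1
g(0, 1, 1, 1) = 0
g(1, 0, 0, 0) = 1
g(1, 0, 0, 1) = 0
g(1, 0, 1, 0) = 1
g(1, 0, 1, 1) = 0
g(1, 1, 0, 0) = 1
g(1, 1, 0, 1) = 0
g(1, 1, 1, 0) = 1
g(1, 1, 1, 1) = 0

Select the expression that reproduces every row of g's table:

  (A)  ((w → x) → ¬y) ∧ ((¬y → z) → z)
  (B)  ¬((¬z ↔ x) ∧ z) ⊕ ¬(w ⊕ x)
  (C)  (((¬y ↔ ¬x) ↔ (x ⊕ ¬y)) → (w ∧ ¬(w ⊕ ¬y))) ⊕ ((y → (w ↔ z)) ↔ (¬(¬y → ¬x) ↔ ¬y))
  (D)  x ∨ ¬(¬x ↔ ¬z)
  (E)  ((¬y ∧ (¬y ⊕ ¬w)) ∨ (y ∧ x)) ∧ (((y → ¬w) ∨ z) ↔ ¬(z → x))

(A) disagrees with g on (0,0,0,0) (formula → 1, table → 0); rule it out.
(C) disagrees with g on (0,0,1,0) (formula → 0, table → 1); rule it out.
(D) disagrees with g on (0,0,0,1) (formula → 0, table → 1); rule it out.
(E) disagrees with g on (0,0,0,1) (formula → 0, table → 1); rule it out.
That leaves (B). Evaluating it on every row reproduces the table of g exactly.

B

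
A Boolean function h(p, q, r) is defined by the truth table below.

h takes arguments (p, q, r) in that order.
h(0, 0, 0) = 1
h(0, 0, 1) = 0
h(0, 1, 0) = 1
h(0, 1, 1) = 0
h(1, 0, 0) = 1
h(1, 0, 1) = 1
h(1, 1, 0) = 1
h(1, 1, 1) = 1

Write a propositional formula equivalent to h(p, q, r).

There are just 2 zero rows: (0,0,1), (0,1,1). Their minterms are ¬p·¬q·r, ¬p·q·r; the OR of those covers precisely the 0-outputs, and negating it yields h.

h(p, q, r) = ~(((~p & ~q) & r) | ((~p & q) & r))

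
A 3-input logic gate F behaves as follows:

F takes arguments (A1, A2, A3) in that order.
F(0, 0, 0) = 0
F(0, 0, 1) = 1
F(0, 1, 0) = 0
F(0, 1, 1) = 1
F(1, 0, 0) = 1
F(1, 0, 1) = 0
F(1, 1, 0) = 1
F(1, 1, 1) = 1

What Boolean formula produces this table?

The 0-rows are (0,0,0), (0,1,0), (1,0,1). Take each as a conjunction (¬A1·¬A2·¬A3, ¬A1·A2·¬A3, A1·¬A2·A3), form their disjunction, and complement — that gives a formula that is 1 everywhere F is.

F(A1, A2, A3) = NOT ((((NOT A1 AND NOT A2) AND NOT A3) OR ((NOT A1 AND A2) AND NOT A3)) OR ((A1 AND NOT A2) AND A3))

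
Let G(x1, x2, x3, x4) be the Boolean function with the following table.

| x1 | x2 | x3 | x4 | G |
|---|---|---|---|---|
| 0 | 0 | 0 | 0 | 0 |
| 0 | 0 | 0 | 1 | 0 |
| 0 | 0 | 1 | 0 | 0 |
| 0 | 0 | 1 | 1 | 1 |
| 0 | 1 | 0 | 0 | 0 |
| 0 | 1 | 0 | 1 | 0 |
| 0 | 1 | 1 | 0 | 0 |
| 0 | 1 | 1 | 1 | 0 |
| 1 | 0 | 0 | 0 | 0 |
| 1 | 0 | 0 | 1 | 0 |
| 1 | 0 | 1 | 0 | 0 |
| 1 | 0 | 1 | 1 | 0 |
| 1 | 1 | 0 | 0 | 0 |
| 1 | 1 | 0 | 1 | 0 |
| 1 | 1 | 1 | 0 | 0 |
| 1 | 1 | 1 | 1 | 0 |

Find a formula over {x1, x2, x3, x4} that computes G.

G is 1 on exactly one input, (0,0,1,1), whose minterm is ¬x1·¬x2·x3·x4. So G is just that conjunction.

G(x1, x2, x3, x4) = ((~x1 & ~x2) & x3) & x4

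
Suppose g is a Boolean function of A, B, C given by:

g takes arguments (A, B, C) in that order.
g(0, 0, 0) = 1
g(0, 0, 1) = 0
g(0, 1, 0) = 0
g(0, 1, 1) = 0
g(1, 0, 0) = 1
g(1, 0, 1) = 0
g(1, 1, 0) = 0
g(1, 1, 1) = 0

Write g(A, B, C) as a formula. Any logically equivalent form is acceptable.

The 1-rows are (0,0,0), (1,0,0). Each contributes one minterm — ¬A·¬B·¬C; A·¬B·¬C — and their disjunction is a sum-of-products form of g.

g(A, B, C) = ((~A & ~B) & ~C) | ((A & ~B) & ~C)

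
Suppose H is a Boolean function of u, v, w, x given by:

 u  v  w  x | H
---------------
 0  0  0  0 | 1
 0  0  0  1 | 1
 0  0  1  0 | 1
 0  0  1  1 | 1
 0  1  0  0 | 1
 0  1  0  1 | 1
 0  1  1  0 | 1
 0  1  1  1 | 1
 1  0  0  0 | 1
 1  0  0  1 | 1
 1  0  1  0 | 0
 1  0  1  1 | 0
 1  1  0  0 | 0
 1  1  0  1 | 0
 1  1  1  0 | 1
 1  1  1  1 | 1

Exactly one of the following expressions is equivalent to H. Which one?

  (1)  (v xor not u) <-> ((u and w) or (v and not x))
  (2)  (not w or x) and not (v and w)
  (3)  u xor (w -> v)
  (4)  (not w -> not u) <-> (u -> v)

4

(1): at (0,0,0,0) it gives 0, but H = 1 — eliminated.
(2): at (0,0,1,0) it gives 0, but H = 1 — eliminated.
(3): at (0,0,1,0) it gives 0, but H = 1 — eliminated.
That leaves (4). Evaluating it on every row reproduces the table of H exactly.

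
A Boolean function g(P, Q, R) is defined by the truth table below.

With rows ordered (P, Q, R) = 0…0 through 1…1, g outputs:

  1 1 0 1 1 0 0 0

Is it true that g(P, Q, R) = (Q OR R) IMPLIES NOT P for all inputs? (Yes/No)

Check the formula against g row by row:
  P=0, Q=0, R=0: formula gives 1, g = 1 ✓
  P=0, Q=0, R=1: formula gives 1, g = 1 ✓
  P=0, Q=1, R=0: formula gives 1, but g = 0 ✗
Row (0,1,0) is a counterexample, so the formula is not equivalent to g.

No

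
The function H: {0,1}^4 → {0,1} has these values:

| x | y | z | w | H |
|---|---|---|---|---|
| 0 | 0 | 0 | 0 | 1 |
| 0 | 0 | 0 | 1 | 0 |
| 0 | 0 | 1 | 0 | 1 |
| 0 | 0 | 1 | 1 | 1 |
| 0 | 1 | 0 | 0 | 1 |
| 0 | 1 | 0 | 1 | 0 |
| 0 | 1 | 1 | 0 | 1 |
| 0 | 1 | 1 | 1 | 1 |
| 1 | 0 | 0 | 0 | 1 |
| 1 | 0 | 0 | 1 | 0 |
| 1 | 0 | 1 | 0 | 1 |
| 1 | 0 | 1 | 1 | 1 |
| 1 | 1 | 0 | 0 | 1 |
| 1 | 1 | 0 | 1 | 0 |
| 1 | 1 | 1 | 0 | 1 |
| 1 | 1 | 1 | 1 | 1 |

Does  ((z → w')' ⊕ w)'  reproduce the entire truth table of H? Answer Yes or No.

Yes

Evaluate ((z → w')' ⊕ w)' on each row and compare to H:
  x=0, y=0, z=0, w=0: formula gives 1, H = 1 ✓
  x=0, y=0, z=0, w=1: formula gives 0, H = 0 ✓
  x=0, y=0, z=1, w=0: formula gives 1, H = 1 ✓
  x=0, y=0, z=1, w=1: formula gives 1, H = 1 ✓
  …and likewise for the remaining 12 rows.
No disagreement on any input; they are logically equivalent.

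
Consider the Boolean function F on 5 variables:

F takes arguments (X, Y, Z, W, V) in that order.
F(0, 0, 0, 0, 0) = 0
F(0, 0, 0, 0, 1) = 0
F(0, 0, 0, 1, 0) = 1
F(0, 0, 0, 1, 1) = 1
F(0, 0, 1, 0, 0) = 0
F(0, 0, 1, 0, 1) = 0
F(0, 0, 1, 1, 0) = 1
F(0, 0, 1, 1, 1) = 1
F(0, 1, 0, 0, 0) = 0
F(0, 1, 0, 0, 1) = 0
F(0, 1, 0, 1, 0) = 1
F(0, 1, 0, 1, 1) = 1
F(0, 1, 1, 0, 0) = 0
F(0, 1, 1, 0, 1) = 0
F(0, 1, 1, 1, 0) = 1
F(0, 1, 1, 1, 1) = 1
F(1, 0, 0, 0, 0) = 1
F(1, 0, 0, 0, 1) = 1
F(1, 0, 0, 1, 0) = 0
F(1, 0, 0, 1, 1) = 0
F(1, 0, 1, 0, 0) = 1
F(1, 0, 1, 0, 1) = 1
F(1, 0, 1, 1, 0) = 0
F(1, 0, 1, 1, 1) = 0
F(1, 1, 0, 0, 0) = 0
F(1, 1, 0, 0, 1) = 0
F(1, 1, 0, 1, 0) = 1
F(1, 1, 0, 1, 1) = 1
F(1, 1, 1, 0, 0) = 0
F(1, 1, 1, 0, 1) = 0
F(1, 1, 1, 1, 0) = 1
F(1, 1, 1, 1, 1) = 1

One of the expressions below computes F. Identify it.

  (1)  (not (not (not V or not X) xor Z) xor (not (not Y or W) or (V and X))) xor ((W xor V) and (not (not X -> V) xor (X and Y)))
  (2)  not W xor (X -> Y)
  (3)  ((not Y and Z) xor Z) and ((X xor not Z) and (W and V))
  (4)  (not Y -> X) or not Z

(1) fails at (0,0,0,0,0): the formula yields 1, F is 0.
(3) fails at (0,0,0,1,0): the formula yields 0, F is 1.
(4) fails at (0,0,0,0,0): the formula yields 1, F is 0.
That leaves (2). Evaluating it on every row reproduces the table of F exactly.

2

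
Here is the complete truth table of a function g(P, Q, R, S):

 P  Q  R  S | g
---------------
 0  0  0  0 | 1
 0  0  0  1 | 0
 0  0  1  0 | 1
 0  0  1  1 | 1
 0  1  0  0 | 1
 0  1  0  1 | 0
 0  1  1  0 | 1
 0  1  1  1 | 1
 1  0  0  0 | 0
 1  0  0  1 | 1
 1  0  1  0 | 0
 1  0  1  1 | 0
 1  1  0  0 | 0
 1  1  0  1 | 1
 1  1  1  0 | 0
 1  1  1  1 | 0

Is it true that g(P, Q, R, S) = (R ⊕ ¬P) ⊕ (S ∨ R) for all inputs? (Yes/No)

Test each input against both g and the formula:
  P=0, Q=0, R=0, S=0: formula gives 1, g = 1 ✓
  P=0, Q=0, R=0, S=1: formula gives 0, g = 0 ✓
  P=0, Q=0, R=1, S=0: formula gives 1, g = 1 ✓
  P=0, Q=0, R=1, S=1: formula gives 1, g = 1 ✓
  …and likewise for the remaining 12 rows.
All 16 rows match — the expression computes g exactly.

Yes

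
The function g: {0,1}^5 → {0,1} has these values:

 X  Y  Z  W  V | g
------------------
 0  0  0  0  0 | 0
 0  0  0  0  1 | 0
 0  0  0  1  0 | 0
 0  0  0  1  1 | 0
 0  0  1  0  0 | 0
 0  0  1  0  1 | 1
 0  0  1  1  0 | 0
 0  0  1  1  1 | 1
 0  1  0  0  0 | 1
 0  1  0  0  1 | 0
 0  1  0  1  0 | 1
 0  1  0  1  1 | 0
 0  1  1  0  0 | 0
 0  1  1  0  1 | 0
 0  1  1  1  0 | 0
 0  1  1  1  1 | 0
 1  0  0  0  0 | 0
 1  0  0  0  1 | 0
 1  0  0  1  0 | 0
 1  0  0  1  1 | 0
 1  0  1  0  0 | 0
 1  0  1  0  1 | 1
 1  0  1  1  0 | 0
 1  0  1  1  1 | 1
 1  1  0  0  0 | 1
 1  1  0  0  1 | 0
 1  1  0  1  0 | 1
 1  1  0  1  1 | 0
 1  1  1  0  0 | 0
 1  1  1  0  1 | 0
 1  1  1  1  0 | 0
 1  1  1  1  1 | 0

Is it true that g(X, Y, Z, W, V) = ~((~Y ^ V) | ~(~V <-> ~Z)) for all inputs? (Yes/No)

Yes

Check the formula against g row by row:
  X=0, Y=0, Z=0, W=0, V=0: formula gives 0, g = 0 ✓
  X=0, Y=0, Z=0, W=0, V=1: formula gives 0, g = 0 ✓
  X=0, Y=0, Z=0, W=1, V=0: formula gives 0, g = 0 ✓
  X=0, Y=0, Z=0, W=1, V=1: formula gives 0, g = 0 ✓
  …and likewise for the remaining 28 rows.
No disagreement on any input; they are logically equivalent.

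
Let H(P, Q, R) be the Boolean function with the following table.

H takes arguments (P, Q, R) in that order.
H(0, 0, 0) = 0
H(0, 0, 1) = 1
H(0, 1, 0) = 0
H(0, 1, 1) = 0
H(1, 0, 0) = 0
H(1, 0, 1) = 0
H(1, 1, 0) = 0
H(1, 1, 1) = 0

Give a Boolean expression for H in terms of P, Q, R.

Only row (0,0,1) gives 1. That row's minterm ¬P·¬Q·R is H directly.

H(P, Q, R) = (NOT P AND NOT Q) AND R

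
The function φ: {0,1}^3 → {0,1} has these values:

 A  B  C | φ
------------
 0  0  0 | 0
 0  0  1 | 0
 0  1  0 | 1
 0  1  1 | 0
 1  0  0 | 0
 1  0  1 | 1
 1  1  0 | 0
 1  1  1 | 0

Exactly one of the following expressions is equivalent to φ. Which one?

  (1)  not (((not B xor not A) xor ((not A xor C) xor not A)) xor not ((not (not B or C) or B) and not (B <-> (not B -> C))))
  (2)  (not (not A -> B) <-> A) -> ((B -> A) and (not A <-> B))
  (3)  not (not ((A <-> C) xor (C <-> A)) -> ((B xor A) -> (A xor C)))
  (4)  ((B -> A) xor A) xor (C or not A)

(1): at (0,0,1) it gives 1, but φ = 0 — eliminated.
(2): at (0,0,0) it gives 1, but φ = 0 — eliminated.
(4): at (0,1,1) it gives 1, but φ = 0 — eliminated.
That leaves (3). Evaluating it on every row reproduces the table of φ exactly.

3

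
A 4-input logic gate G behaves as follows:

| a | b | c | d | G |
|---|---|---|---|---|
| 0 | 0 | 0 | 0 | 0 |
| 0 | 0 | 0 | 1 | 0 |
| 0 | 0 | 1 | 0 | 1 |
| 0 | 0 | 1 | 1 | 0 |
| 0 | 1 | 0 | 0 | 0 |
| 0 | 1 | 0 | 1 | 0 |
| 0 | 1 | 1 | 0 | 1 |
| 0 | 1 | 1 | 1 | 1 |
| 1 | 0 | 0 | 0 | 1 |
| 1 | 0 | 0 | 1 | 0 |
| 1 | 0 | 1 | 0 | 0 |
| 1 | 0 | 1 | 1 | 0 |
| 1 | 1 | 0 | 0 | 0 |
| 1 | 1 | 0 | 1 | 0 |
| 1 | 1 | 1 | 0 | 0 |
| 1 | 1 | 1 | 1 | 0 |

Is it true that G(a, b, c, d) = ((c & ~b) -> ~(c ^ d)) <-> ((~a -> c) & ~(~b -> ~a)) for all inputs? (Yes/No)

No

Test each input against both G and the formula:
  a=0, b=0, c=0, d=0: formula gives 0, G = 0 ✓
  a=0, b=0, c=0, d=1: formula gives 0, G = 0 ✓
  a=0, b=0, c=1, d=0: formula gives 1, G = 1 ✓
  a=0, b=0, c=1, d=1: formula gives 0, G = 0 ✓
  …
  a=0, b=1, c=1, d=0: formula gives 0, but G = 1 ✗
Since they disagree at (0,1,1,0), the expression is not a correct formula for G.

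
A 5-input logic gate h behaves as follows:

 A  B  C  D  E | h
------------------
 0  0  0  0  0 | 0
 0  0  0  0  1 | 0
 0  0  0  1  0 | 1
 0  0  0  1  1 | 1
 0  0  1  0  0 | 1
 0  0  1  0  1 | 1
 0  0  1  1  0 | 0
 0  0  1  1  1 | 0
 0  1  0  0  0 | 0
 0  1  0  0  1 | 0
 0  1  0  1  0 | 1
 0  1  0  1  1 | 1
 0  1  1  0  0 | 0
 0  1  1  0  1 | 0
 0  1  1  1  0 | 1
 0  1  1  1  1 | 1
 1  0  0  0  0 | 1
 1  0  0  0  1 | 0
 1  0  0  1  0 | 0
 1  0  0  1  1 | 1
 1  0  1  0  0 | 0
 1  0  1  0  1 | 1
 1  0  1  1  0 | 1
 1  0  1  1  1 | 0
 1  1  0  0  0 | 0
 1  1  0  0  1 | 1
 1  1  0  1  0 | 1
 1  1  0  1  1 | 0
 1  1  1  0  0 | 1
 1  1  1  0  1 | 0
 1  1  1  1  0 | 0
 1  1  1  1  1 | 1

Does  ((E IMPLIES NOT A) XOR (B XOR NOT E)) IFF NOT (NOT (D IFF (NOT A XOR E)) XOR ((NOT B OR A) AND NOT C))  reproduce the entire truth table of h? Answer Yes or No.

Evaluate ((E IMPLIES NOT A) XOR (B XOR NOT E)) IFF NOT (NOT (D IFF (NOT A XOR E)) XOR ((NOT B OR A) AND NOT C)) on each row and compare to h:
  A=0, B=0, C=0, D=0, E=0: formula gives 0, h = 0 ✓
  A=0, B=0, C=0, D=0, E=1: formula gives 0, h = 0 ✓
  A=0, B=0, C=0, D=1, E=0: formula gives 1, h = 1 ✓
  A=0, B=0, C=0, D=1, E=1: formula gives 1, h = 1 ✓
  … (the remaining 28 rows also agree.)
Every row agrees, so the formula is equivalent.

Yes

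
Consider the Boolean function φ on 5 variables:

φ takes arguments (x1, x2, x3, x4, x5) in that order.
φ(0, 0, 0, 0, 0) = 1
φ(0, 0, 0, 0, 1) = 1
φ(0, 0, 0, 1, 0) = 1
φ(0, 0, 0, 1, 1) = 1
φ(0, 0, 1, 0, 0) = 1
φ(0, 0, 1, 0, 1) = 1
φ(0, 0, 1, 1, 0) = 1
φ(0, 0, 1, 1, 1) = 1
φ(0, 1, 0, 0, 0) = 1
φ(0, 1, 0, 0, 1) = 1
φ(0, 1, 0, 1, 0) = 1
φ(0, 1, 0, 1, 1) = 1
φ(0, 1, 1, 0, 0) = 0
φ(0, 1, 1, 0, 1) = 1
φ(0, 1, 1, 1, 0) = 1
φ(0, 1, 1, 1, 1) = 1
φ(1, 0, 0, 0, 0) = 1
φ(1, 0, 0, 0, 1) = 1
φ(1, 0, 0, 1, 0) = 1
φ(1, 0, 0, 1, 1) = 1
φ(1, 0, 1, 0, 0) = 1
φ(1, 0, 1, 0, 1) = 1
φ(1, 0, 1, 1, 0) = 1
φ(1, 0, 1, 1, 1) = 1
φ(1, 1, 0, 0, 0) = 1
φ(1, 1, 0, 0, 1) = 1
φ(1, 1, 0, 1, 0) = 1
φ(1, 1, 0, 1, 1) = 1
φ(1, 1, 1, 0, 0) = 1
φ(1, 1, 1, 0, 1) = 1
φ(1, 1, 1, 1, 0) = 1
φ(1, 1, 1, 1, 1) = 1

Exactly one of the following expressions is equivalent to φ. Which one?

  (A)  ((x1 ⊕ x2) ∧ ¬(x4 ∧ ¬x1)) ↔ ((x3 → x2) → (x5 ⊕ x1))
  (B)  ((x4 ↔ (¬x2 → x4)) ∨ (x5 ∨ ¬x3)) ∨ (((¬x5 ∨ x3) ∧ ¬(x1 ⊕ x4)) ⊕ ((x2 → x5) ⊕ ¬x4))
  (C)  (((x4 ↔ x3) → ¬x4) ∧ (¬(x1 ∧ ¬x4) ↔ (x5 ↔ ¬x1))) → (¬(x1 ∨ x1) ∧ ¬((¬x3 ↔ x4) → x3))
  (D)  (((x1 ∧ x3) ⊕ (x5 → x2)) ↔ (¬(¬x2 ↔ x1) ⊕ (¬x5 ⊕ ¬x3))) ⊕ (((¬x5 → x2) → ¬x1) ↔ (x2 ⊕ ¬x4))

(A) fails at (0,0,0,0,1): the formula yields 0, φ is 1.
(C) fails at (0,0,0,0,1): the formula yields 0, φ is 1.
(D) fails at (0,0,0,0,0): the formula yields 0, φ is 1.
(B) is the remaining candidate, and it agrees with φ on all 32 inputs.

B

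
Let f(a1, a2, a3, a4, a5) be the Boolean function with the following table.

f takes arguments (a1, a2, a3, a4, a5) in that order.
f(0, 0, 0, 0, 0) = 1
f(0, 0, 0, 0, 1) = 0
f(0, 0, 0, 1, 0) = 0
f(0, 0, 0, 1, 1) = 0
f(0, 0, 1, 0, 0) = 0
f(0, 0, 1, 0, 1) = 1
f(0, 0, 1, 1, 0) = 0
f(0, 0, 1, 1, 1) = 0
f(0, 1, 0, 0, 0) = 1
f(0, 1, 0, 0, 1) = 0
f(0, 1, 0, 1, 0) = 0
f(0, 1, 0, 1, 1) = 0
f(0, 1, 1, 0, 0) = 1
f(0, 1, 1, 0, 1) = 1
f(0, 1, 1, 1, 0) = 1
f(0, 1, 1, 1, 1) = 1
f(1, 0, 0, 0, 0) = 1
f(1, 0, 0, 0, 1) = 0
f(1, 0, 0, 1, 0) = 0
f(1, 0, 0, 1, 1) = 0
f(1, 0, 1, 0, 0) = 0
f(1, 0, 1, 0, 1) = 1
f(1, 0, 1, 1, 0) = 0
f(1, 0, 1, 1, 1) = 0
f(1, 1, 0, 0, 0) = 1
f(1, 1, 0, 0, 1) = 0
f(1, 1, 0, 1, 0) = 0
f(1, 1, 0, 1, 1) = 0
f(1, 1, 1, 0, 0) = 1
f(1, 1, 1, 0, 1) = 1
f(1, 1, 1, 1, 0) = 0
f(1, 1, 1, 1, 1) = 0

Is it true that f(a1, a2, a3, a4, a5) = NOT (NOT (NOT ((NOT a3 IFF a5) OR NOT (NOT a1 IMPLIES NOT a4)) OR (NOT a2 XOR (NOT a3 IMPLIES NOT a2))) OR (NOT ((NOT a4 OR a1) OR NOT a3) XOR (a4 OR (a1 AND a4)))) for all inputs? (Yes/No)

Check the formula against f row by row:
  a1=0, a2=0, a3=0, a4=0, a5=0: formula gives 1, f = 1 ✓
  a1=0, a2=0, a3=0, a4=0, a5=1: formula gives 0, f = 0 ✓
  a1=0, a2=0, a3=0, a4=1, a5=0: formula gives 0, f = 0 ✓
  a1=0, a2=0, a3=0, a4=1, a5=1: formula gives 0, f = 0 ✓
  …and likewise for the remaining 28 rows.
No disagreement on any input; they are logically equivalent.

Yes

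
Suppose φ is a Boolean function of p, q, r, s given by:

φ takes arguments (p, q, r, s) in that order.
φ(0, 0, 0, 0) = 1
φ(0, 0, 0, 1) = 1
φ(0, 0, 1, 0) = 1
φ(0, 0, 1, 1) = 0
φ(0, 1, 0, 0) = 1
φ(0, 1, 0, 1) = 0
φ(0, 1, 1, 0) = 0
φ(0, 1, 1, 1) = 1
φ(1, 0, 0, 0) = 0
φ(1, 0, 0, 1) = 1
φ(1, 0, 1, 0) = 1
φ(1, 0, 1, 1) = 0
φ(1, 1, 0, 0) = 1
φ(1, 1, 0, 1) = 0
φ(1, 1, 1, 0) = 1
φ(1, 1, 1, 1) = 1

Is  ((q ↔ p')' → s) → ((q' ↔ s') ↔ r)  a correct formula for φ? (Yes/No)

Yes

Evaluate ((q ↔ p')' → s) → ((q' ↔ s') ↔ r) on each row and compare to φ:
  p=0, q=0, r=0, s=0: formula gives 1, φ = 1 ✓
  p=0, q=0, r=0, s=1: formula gives 1, φ = 1 ✓
  p=0, q=0, r=1, s=0: formula gives 1, φ = 1 ✓
  p=0, q=0, r=1, s=1: formula gives 0, φ = 0 ✓
  …and likewise for the remaining 12 rows.
Every row agrees, so the formula is equivalent.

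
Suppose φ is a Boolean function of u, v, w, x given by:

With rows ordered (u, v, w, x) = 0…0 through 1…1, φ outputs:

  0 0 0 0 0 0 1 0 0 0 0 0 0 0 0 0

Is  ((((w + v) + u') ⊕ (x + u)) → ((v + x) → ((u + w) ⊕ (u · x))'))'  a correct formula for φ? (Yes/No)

Test each input against both φ and the formula:
  u=0, v=0, w=0, x=0: formula gives 0, φ = 0 ✓
  u=0, v=0, w=0, x=1: formula gives 0, φ = 0 ✓
  u=0, v=0, w=1, x=0: formula gives 0, φ = 0 ✓
  u=0, v=0, w=1, x=1: formula gives 0, φ = 0 ✓
  …and likewise for the remaining 12 rows.
No disagreement on any input; they are logically equivalent.

Yes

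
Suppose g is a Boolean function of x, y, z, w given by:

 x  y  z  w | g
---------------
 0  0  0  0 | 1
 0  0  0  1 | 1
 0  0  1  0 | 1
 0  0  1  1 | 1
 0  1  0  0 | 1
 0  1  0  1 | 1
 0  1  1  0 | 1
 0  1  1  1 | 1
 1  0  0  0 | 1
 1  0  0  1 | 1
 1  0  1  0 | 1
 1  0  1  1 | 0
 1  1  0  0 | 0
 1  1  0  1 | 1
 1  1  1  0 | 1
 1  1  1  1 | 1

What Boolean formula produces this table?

g(x, y, z, w) = ~((((x & ~y) & z) & w) | (((x & y) & ~z) & ~w))

g is 0 on only 2 rows — (1,0,1,1), (1,1,0,0). Writing each as a minterm (x·¬y·z·w, x·y·¬z·¬w) and OR-ing them characterizes exactly where g=0, so g is the negation of that disjunction.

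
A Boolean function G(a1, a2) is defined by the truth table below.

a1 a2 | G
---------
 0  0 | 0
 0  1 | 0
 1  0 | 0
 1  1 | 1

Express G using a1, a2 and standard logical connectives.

The output is 1 only when every input is 1 — the AND of all inputs.

G(a1, a2) = a1 · a2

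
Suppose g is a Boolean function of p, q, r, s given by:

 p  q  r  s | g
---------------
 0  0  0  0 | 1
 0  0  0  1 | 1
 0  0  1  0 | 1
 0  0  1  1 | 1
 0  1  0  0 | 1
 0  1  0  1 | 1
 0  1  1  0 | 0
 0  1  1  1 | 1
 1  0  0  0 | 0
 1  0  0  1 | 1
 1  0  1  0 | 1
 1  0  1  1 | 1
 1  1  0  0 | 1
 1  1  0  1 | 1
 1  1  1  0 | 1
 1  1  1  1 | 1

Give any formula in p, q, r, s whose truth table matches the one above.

g(p, q, r, s) = ((((p' · q) · r) · s') + (((p · q') · r') · s'))'

The 0-rows are (0,1,1,0), (1,0,0,0). Take each as a conjunction (¬p·q·r·¬s, p·¬q·¬r·¬s), form their disjunction, and complement — that gives a formula that is 1 everywhere g is.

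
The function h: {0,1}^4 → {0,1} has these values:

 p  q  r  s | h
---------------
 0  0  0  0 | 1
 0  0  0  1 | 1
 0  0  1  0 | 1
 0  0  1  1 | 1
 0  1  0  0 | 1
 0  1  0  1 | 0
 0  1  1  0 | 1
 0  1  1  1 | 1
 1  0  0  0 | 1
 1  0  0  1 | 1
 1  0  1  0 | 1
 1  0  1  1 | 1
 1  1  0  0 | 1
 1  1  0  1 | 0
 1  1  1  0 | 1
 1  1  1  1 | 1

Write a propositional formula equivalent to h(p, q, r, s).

h(p, q, r, s) = ((((p' · q) · r') · s) + (((p · q) · r') · s))'

There are just 2 zero rows: (0,1,0,1), (1,1,0,1). Their minterms are ¬p·q·¬r·s, p·q·¬r·s; the OR of those covers precisely the 0-outputs, and negating it yields h.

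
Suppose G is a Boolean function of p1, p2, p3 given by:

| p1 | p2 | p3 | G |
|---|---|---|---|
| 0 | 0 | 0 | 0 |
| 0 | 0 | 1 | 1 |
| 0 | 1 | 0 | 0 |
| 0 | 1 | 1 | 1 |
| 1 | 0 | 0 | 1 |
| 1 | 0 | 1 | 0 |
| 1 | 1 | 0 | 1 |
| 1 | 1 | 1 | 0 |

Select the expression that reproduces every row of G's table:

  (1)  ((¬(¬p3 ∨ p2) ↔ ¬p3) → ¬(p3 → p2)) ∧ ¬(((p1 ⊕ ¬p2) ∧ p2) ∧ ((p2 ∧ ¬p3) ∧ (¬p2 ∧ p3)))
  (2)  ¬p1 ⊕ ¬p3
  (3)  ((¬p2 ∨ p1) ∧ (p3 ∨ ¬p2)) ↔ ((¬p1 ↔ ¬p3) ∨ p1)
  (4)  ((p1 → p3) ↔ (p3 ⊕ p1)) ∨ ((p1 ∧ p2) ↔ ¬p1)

(1): at (0,0,0) it gives 1, but G = 0 — eliminated.
(3): at (0,0,0) it gives 1, but G = 0 — eliminated.
(4): at (1,0,1) it gives 1, but G = 0 — eliminated.
(2) is the remaining candidate, and it agrees with G on all 8 inputs.

2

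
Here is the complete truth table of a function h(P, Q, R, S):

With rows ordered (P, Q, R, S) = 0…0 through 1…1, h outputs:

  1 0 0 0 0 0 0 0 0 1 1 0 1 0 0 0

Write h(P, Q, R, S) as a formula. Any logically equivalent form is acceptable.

h(P, Q, R, S) = (((((NOT P AND NOT Q) AND NOT R) AND NOT S) OR (((P AND NOT Q) AND NOT R) AND S)) OR (((P AND NOT Q) AND R) AND NOT S)) OR (((P AND Q) AND NOT R) AND NOT S)

The 1-rows are (0,0,0,0), (1,0,0,1), (1,0,1,0), (1,1,0,0). Each contributes one minterm — ¬P·¬Q·¬R·¬S; P·¬Q·¬R·S; P·¬Q·R·¬S; P·Q·¬R·¬S — and their disjunction is a sum-of-products form of h.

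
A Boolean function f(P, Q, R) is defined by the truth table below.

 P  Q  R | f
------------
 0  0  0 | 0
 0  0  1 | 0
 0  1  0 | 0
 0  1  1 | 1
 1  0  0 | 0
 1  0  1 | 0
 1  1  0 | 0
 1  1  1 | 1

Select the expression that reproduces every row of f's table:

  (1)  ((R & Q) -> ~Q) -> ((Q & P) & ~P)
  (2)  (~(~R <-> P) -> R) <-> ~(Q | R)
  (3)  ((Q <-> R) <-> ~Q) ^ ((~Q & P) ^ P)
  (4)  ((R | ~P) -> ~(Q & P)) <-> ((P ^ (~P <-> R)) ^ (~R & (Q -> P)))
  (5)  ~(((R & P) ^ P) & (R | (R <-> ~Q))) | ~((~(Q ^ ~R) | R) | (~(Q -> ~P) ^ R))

1

(2) fails at (0,1,0): the formula yields 1, f is 0.
(3) fails at (0,0,0): the formula yields 1, f is 0.
(4) fails at (0,0,0): the formula yields 1, f is 0.
(5) fails at (0,0,0): the formula yields 1, f is 0.
That leaves (1). Evaluating it on every row reproduces the table of f exactly.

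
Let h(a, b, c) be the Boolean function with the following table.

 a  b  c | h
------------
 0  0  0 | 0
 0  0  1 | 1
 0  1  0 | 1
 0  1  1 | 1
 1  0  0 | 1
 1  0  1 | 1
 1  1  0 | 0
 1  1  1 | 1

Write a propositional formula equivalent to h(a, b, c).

h(a, b, c) = ~(((~a & ~b) & ~c) | ((a & b) & ~c))

There are just 2 zero rows: (0,0,0), (1,1,0). Their minterms are ¬a·¬b·¬c, a·b·¬c; the OR of those covers precisely the 0-outputs, and negating it yields h.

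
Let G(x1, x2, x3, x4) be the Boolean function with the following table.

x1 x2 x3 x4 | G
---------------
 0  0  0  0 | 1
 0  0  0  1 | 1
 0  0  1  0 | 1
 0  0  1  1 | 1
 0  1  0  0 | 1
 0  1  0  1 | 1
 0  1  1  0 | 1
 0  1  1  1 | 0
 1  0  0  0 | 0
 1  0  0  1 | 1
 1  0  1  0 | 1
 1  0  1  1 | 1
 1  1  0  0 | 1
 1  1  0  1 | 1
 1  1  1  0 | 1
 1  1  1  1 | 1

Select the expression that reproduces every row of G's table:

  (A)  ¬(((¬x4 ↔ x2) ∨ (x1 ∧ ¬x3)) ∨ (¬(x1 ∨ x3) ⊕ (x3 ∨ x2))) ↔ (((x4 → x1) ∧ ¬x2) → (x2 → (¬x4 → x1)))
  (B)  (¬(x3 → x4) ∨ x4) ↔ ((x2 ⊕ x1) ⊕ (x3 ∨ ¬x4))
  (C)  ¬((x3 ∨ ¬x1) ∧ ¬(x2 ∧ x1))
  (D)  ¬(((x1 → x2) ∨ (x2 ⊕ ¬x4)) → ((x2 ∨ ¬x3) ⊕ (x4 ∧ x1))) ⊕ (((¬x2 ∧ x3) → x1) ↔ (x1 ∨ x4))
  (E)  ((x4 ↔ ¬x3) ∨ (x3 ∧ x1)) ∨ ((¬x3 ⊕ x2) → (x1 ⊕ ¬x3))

E

(A) disagrees with G on (0,0,0,0) (formula → 0, table → 1); rule it out.
(B) disagrees with G on (0,0,0,0) (formula → 0, table → 1); rule it out.
(C) disagrees with G on (0,0,0,0) (formula → 0, table → 1); rule it out.
(D) disagrees with G on (0,0,0,0) (formula → 0, table → 1); rule it out.
Only (E) survives; checking it on all 16 rows confirms it matches G.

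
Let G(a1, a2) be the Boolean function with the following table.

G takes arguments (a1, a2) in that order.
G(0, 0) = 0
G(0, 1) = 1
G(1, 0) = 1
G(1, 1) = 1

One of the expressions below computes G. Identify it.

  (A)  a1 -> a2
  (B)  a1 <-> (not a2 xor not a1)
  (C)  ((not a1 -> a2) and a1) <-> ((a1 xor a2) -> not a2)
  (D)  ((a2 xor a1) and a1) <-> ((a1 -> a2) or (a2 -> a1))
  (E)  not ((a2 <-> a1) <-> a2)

(A): at (0,0) it gives 1, but G = 0 — eliminated.
(B): at (0,0) it gives 1, but G = 0 — eliminated.
(D): at (0,1) it gives 0, but G = 1 — eliminated.
(E): at (0,0) it gives 1, but G = 0 — eliminated.
(C) is the remaining candidate, and it agrees with G on all 4 inputs.

C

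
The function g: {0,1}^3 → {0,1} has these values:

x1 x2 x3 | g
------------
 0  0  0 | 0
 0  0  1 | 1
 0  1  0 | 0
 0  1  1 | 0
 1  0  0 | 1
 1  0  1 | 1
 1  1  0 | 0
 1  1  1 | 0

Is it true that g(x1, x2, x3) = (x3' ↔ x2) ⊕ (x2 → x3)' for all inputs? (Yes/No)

Evaluate (x3' ↔ x2) ⊕ (x2 → x3)' on each row and compare to g:
  x1=0, x2=0, x3=0: formula gives 0, g = 0 ✓
  x1=0, x2=0, x3=1: formula gives 1, g = 1 ✓
  x1=0, x2=1, x3=0: formula gives 0, g = 0 ✓
  x1=0, x2=1, x3=1: formula gives 0, g = 0 ✓
  x1=1, x2=0, x3=0: formula gives 0, but g = 1 ✗
A single disagreement suffices: at (1,0,0) they differ, so the formula does not compute g.

No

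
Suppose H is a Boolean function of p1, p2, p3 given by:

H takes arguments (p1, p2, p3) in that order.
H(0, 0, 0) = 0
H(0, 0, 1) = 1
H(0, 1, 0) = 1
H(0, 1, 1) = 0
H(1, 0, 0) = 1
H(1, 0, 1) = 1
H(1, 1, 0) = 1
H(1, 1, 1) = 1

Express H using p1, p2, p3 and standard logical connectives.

H(p1, p2, p3) = NOT (((NOT p1 AND NOT p2) AND NOT p3) OR ((NOT p1 AND p2) AND p3))

H is 0 on only 2 rows — (0,0,0), (0,1,1). Writing each as a minterm (¬p1·¬p2·¬p3, ¬p1·p2·p3) and OR-ing them characterizes exactly where H=0, so H is the negation of that disjunction.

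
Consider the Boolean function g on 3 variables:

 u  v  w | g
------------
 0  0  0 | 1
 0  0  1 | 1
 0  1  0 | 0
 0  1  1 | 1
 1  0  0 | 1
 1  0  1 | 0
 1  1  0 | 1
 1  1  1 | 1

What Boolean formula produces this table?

g(u, v, w) = NOT (((NOT u AND v) AND NOT w) OR ((u AND NOT v) AND w))

The 0-rows are (0,1,0), (1,0,1). Take each as a conjunction (¬u·v·¬w, u·¬v·w), form their disjunction, and complement — that gives a formula that is 1 everywhere g is.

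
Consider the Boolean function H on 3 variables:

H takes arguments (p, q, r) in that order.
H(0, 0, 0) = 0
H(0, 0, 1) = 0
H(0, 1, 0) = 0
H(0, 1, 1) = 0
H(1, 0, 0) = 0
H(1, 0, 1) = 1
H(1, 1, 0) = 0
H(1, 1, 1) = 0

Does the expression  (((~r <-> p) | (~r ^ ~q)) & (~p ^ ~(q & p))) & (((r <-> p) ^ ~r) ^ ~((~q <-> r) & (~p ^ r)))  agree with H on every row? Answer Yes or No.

Yes

Evaluate (((~r <-> p) | (~r ^ ~q)) & (~p ^ ~(q & p))) & (((r <-> p) ^ ~r) ^ ~((~q <-> r) & (~p ^ r))) on each row and compare to H:
  p=0, q=0, r=0: formula gives 0, H = 0 ✓
  p=0, q=0, r=1: formula gives 0, H = 0 ✓
  p=0, q=1, r=0: formula gives 0, H = 0 ✓
  p=0, q=1, r=1: formula gives 0, H = 0 ✓
  p=1, q=0, r=0: formula gives 0, H = 0 ✓
  …and likewise for the remaining 3 rows.
No disagreement on any input; they are logically equivalent.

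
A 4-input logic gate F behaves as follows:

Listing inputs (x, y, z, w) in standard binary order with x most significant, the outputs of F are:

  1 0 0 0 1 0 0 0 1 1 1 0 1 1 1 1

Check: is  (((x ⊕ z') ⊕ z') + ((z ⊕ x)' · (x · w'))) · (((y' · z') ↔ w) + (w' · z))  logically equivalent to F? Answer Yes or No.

Test each input against both F and the formula:
  x=0, y=0, z=0, w=0: formula gives 0, but F = 1 ✗
A single disagreement suffices: at (0,0,0,0) they differ, so the formula does not compute F.

No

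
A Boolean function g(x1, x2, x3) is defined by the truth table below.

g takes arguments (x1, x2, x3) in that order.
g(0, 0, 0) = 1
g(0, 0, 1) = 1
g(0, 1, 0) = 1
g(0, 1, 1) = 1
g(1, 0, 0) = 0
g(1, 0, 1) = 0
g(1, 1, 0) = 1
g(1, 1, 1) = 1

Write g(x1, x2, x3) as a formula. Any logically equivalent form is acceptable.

g(x1, x2, x3) = ¬(((x1 ∧ ¬x2) ∧ ¬x3) ∨ ((x1 ∧ ¬x2) ∧ x3))

The 0-rows are (1,0,0), (1,0,1). Take each as a conjunction (x1·¬x2·¬x3, x1·¬x2·x3), form their disjunction, and complement — that gives a formula that is 1 everywhere g is.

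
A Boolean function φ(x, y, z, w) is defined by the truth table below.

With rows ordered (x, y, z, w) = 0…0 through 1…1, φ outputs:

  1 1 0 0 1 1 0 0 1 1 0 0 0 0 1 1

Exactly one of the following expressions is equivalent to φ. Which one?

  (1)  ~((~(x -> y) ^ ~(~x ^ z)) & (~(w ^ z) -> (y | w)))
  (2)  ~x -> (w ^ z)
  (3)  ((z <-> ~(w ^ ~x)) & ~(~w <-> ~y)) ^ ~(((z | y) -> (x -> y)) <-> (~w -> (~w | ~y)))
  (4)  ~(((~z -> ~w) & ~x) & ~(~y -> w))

1

(2) disagrees with φ on (0,0,0,0) (formula → 0, table → 1); rule it out.
(3) disagrees with φ on (0,0,0,0) (formula → 0, table → 1); rule it out.
(4) disagrees with φ on (0,0,0,0) (formula → 0, table → 1); rule it out.
That leaves (1). Evaluating it on every row reproduces the table of φ exactly.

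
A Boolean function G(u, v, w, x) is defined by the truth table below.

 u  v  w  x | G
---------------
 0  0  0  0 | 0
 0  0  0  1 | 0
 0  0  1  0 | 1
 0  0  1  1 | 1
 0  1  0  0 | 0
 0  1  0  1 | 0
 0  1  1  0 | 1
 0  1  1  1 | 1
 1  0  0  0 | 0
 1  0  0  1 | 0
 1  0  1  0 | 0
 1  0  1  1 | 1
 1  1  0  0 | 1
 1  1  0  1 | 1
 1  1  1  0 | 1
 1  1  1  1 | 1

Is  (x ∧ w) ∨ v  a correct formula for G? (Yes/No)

No

Evaluate (x ∧ w) ∨ v on each row and compare to G:
  u=0, v=0, w=0, x=0: formula gives 0, G = 0 ✓
  u=0, v=0, w=0, x=1: formula gives 0, G = 0 ✓
  u=0, v=0, w=1, x=0: formula gives 0, but G = 1 ✗
A single disagreement suffices: at (0,0,1,0) they differ, so the formula does not compute G.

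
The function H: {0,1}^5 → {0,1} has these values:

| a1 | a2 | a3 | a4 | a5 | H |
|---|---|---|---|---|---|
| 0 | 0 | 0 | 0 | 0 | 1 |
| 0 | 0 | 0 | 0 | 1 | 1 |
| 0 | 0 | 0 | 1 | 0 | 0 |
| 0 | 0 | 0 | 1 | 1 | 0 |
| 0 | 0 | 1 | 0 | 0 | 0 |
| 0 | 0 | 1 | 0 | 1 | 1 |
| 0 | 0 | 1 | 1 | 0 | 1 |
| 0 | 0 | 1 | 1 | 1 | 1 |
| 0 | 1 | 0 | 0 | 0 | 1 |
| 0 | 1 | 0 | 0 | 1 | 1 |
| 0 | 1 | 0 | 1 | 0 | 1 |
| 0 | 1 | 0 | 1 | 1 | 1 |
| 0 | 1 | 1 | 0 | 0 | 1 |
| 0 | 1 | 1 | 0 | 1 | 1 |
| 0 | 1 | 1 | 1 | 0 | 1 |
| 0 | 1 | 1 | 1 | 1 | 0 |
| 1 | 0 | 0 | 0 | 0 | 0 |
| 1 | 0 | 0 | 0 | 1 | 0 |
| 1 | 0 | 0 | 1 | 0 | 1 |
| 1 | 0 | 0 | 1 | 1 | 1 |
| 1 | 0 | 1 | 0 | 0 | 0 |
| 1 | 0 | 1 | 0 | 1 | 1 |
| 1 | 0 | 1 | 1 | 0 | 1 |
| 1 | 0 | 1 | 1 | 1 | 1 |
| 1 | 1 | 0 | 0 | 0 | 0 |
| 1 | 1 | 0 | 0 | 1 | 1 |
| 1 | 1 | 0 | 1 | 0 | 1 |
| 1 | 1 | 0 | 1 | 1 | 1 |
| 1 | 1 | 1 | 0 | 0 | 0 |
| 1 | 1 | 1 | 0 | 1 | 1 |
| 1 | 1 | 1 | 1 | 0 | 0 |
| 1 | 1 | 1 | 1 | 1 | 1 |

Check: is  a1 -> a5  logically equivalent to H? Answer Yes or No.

No

Evaluate a1 -> a5 on each row and compare to H:
  a1=0, a2=0, a3=0, a4=0, a5=0: formula gives 1, H = 1 ✓
  a1=0, a2=0, a3=0, a4=0, a5=1: formula gives 1, H = 1 ✓
  a1=0, a2=0, a3=0, a4=1, a5=0: formula gives 1, but H = 0 ✗
A single disagreement suffices: at (0,0,0,1,0) they differ, so the formula does not compute H.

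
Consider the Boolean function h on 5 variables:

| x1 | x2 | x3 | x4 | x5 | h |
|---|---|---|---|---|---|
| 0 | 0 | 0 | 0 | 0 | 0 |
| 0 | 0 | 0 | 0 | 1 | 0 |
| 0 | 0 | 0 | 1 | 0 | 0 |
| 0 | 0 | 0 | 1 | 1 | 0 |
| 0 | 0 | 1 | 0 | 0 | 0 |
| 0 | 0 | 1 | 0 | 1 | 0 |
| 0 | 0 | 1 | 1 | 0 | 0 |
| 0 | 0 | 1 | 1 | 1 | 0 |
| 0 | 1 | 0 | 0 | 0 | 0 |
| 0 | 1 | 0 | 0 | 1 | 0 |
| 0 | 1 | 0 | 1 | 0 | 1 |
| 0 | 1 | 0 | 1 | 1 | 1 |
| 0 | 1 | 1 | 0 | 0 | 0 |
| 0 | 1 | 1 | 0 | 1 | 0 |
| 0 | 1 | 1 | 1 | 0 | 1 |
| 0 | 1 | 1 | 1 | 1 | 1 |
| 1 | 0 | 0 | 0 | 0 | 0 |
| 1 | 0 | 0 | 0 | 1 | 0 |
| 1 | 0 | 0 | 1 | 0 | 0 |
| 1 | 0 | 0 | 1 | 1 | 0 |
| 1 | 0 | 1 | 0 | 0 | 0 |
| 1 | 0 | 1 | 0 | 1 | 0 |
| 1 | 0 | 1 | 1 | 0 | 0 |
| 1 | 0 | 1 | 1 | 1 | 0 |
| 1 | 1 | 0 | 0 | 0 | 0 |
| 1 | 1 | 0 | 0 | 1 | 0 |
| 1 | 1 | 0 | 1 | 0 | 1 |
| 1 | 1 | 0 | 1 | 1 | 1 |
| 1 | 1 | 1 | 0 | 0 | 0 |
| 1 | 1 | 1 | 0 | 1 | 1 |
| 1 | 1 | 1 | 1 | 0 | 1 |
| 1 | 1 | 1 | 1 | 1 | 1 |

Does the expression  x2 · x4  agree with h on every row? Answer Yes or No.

Evaluate x2 · x4 on each row and compare to h:
  x1=0, x2=0, x3=0, x4=0, x5=0: formula gives 0, h = 0 ✓
  x1=0, x2=0, x3=0, x4=0, x5=1: formula gives 0, h = 0 ✓
  x1=0, x2=0, x3=0, x4=1, x5=0: formula gives 0, h = 0 ✓
  x1=0, x2=0, x3=0, x4=1, x5=1: formula gives 0, h = 0 ✓
  …
  x1=1, x2=1, x3=1, x4=0, x5=1: formula gives 0, but h = 1 ✗
Row (1,1,1,0,1) is a counterexample, so the formula is not equivalent to h.

No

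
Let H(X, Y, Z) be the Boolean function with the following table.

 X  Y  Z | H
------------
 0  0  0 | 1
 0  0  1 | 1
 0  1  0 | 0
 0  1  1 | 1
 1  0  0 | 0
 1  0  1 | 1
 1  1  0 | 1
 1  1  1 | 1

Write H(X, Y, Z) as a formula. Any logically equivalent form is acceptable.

There are just 2 zero rows: (0,1,0), (1,0,0). Their minterms are ¬X·Y·¬Z, X·¬Y·¬Z; the OR of those covers precisely the 0-outputs, and negating it yields H.

H(X, Y, Z) = not (((not X and Y) and not Z) or ((X and not Y) and not Z))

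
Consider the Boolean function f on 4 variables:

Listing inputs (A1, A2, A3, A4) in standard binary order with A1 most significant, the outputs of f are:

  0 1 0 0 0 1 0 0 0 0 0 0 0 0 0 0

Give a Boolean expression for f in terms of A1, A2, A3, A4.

f(A1, A2, A3, A4) = (((¬A1 ∧ ¬A2) ∧ ¬A3) ∧ A4) ∨ (((¬A1 ∧ A2) ∧ ¬A3) ∧ A4)

Collect the rows where f=1 — (0,0,0,1), (0,1,0,1) — and write one minterm per row: ¬A1·¬A2·¬A3·A4, ¬A1·A2·¬A3·A4. Their union (logical OR) reproduces the table exactly.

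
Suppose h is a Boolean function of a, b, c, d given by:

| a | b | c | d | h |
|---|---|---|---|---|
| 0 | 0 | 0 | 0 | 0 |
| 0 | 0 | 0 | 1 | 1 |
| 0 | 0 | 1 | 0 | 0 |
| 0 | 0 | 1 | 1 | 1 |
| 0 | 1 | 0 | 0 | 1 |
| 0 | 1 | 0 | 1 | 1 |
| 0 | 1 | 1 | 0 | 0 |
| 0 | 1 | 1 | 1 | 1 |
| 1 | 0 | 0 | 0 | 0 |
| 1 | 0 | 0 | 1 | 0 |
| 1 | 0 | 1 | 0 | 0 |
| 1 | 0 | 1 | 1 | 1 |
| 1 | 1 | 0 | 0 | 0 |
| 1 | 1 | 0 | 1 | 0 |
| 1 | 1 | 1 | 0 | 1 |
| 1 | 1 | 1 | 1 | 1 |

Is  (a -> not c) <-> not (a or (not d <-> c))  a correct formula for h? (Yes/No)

Check the formula against h row by row:
  a=0, b=0, c=0, d=0: formula gives 1, but h = 0 ✗
A single disagreement suffices: at (0,0,0,0) they differ, so the formula does not compute h.

No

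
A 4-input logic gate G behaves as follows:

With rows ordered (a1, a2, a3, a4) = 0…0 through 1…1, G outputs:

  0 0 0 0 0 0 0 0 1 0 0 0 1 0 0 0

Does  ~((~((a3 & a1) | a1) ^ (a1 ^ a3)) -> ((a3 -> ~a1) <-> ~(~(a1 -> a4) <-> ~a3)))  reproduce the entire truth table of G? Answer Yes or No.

Yes

Check the formula against G row by row:
  a1=0, a2=0, a3=0, a4=0: formula gives 0, G = 0 ✓
  a1=0, a2=0, a3=0, a4=1: formula gives 0, G = 0 ✓
  a1=0, a2=0, a3=1, a4=0: formula gives 0, G = 0 ✓
  a1=0, a2=0, a3=1, a4=1: formula gives 0, G = 0 ✓
  … (the remaining 12 rows also agree.)
No disagreement on any input; they are logically equivalent.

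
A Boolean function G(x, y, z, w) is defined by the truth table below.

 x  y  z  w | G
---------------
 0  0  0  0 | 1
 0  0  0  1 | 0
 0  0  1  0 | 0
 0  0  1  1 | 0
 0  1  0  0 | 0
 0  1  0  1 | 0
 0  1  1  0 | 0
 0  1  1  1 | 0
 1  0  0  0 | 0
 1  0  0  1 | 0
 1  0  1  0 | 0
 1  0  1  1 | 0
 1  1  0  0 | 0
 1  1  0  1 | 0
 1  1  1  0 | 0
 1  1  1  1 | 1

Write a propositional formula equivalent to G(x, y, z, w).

Collect the rows where G=1 — (0,0,0,0), (1,1,1,1) — and write one minterm per row: ¬x·¬y·¬z·¬w, x·y·z·w. Their union (logical OR) reproduces the table exactly.

G(x, y, z, w) = (((NOT x AND NOT y) AND NOT z) AND NOT w) OR (((x AND y) AND z) AND w)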